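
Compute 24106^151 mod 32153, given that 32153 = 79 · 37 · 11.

Mod 79: 24106 ≡ 11; by Fermat, exponent reduces to 151 mod 78 = 73; 11^73 ≡ 50 (mod 79).
Mod 37: 24106 ≡ 19; by Fermat, exponent reduces to 151 mod 36 = 7; 19^7 ≡ 24 (mod 37).
Mod 11: 24106 ≡ 5; by Fermat, exponent reduces to 151 mod 10 = 1; 5^1 ≡ 5 (mod 11).
Combine by CRT: x ≡ 50 (mod 79), x ≡ 24 (mod 37), x ≡ 5 (mod 11) ⇒ x ≡ 24777 (mod 32153).

24777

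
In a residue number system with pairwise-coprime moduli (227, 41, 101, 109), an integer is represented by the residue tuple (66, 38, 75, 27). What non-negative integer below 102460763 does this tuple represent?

91012084

Combine the congruences pairwise.
From x ≡ 66 (mod 227) write x = 66 + 227t. Substituting into x ≡ 38 (mod 41) gives 227t ≡ 13 (mod 41), and since 22⁻¹ ≡ 28 (mod 41), t ≡ 36. Hence x ≡ 66 + 227·36 = 8238 (mod 9307).
From x ≡ 8238 (mod 9307) write x = 8238 + 9307t. Substituting into x ≡ 75 (mod 101) gives 9307t ≡ 18 (mod 101), and since 15⁻¹ ≡ 27 (mod 101), t ≡ 82. Hence x ≡ 8238 + 9307·82 = 771412 (mod 940007).
From x ≡ 771412 (mod 940007) write x = 771412 + 940007t. Substituting into x ≡ 27 (mod 109) gives 940007t ≡ 8 (mod 109), and since 100⁻¹ ≡ 12 (mod 109), t ≡ 96. Hence x ≡ 771412 + 940007·96 = 91012084 (mod 102460763).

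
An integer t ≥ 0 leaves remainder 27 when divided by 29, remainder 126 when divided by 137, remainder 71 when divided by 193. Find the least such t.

506889

The moduli are pairwise coprime; N = 29·137·193 = 766789.
N/29 = 26441; 26441 ≡ 22 (mod 29); 22·4 ≡ 1, so inverse 4.
N/137 = 5597; 5597 ≡ 117 (mod 137); 117·89 ≡ 1, so inverse 89.
N/193 = 3973; 3973 ≡ 113 (mod 193); 113·41 ≡ 1, so inverse 41.
t ≡ 27·26441·4 + 126·5597·89 + 71·3973·41 = 77185789.
77185789 mod 766789 = 506889.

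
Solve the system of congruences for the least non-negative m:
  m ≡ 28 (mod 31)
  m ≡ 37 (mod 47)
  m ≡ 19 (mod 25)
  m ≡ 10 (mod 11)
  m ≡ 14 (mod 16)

The moduli are pairwise coprime; N = 31·47·25·11·16 = 6410800.
N/31 = 206800; 206800 ≡ 30 (mod 31); 30·30 ≡ 1, so inverse 30.
N/47 = 136400; 136400 ≡ 6 (mod 47); 6·8 ≡ 1, so inverse 8.
N/25 = 256432; 256432 ≡ 7 (mod 25); 7·18 ≡ 1, so inverse 18.
N/11 = 582800; 582800 ≡ 9 (mod 11); 9·5 ≡ 1, so inverse 5.
N/16 = 400675; 400675 ≡ 3 (mod 16); 3·11 ≡ 1, so inverse 11.
m ≡ 28·206800·30 + 37·136400·8 + 19·256432·18 + 10·582800·5 + 14·400675·11 = 392630094.
392630094 mod 6410800 = 1571294.

1571294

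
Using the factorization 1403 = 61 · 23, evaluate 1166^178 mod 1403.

Mod 61: 1166 ≡ 7; by Fermat, exponent reduces to 178 mod 60 = 58; 7^58 ≡ 5 (mod 61).
Mod 23: 1166 ≡ 16; by Fermat, exponent reduces to 178 mod 22 = 2; 16^2 ≡ 3 (mod 23).
Combine by CRT: x ≡ 5 (mod 61), x ≡ 3 (mod 23) ⇒ x ≡ 371 (mod 1403).

371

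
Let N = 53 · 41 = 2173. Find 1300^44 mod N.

Mod 53: 1300 ≡ 28; 28^44 ≡ 49 (mod 53).
Mod 41: 1300 ≡ 29; by Fermat, exponent reduces to 44 mod 40 = 4; 29^4 ≡ 31 (mod 41).
Combine by CRT: x ≡ 49 (mod 53), x ≡ 31 (mod 41) ⇒ x ≡ 1056 (mod 2173).

1056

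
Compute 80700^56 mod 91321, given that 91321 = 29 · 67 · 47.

Mod 29: 80700 ≡ 22; since 28 | 56, by Fermat 22^56 ≡ 1 (mod 29).
Mod 67: 80700 ≡ 32; 32^56 ≡ 10 (mod 67).
Mod 47: 80700 ≡ 1; by Fermat, exponent reduces to 56 mod 46 = 10; 1^10 ≡ 1 (mod 47).
Combine by CRT: x ≡ 1 (mod 29), x ≡ 10 (mod 67), x ≡ 1 (mod 47) ⇒ x ≡ 64062 (mod 91321).

64062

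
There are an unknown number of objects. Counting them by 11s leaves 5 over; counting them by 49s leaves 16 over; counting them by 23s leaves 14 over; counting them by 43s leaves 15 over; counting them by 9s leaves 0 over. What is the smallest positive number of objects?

The moduli are pairwise coprime; M = 11·49·23·43·9 = 4797639.
M/11 = 436149; 436149 ≡ 10 (mod 11); 10·10 ≡ 1, so inverse 10.
M/49 = 97911; 97911 ≡ 9 (mod 49); 9·11 ≡ 1, so inverse 11.
M/23 = 208593; 208593 ≡ 6 (mod 23); 6·4 ≡ 1, so inverse 4.
M/43 = 111573; 111573 ≡ 31 (mod 43); 31·25 ≡ 1, so inverse 25.
M/9 = 533071; 533071 ≡ 1 (mod 9), inverse 1.
N ≡ 5·436149·10 + 16·97911·11 + 14·208593·4 + 15·111573·25 + 0·533071·1 = 92560869.
92560869 mod 4797639 = 1405728.

1405728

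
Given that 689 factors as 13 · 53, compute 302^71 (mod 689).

Mod 13: 302 ≡ 3; by Fermat, exponent reduces to 71 mod 12 = 11; 3^11 ≡ 9 (mod 13).
Mod 53: 302 ≡ 37; by Fermat, exponent reduces to 71 mod 52 = 19; 37^19 ≡ 40 (mod 53).
Combine by CRT: x ≡ 9 (mod 13), x ≡ 40 (mod 53) ⇒ x ≡ 464 (mod 689).

464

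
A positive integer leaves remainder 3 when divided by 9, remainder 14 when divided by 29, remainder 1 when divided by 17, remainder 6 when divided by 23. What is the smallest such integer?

52446

The moduli are pairwise coprime; N = 9·29·17·23 = 102051.
N/9 = 11339; 11339 ≡ 8 (mod 9); 8·8 ≡ 1, so inverse 8.
N/29 = 3519; 3519 ≡ 10 (mod 29); 10·3 ≡ 1, so inverse 3.
N/17 = 6003; 6003 ≡ 2 (mod 17); 2·9 ≡ 1, so inverse 9.
N/23 = 4437; 4437 ≡ 21 (mod 23); 21·11 ≡ 1, so inverse 11.
m ≡ 3·11339·8 + 14·3519·3 + 1·6003·9 + 6·4437·11 = 766803.
766803 mod 102051 = 52446.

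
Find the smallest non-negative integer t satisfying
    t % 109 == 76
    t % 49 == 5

5199

From t ≡ 76 (mod 109) write t = 76 + 109s. Substituting into t ≡ 5 (mod 49) gives 109s ≡ 27 (mod 49), and since 11⁻¹ ≡ 9 (mod 49), s ≡ 47. Hence t ≡ 76 + 109·47 = 5199 (mod 5341).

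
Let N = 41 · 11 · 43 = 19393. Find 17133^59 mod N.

Mod 41: 17133 ≡ 36; by Fermat, exponent reduces to 59 mod 40 = 19; 36^19 ≡ 8 (mod 41).
Mod 11: 17133 ≡ 6; by Fermat, exponent reduces to 59 mod 10 = 9; 6^9 ≡ 2 (mod 11).
Mod 43: 17133 ≡ 19; by Fermat, exponent reduces to 59 mod 42 = 17; 19^17 ≡ 18 (mod 43).
Combine by CRT: x ≡ 8 (mod 41), x ≡ 2 (mod 11), x ≡ 18 (mod 43) ⇒ x ≡ 6855 (mod 19393).

6855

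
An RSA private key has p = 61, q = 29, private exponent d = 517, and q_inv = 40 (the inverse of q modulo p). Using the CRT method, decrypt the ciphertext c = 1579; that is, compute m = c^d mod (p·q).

d_p = d mod (p−1) = 517 mod 60 = 37; d_q = d mod (q−1) = 13.
m₁ = c^(d_p) mod p: c ≡ 54 (mod 61), and 54^37 mod 61 = 43.
m₂ = c^(d_q) mod q: c ≡ 13 (mod 29), and 13^13 mod 29 = 9.
h = q_inv·(m₁ − m₂) mod p = 40·(43 − 9) mod 61 = 18.
m = m₂ + h·q = 9 + 18·29 = 531.

531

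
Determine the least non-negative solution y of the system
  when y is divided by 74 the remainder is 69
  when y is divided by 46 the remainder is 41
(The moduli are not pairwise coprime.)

gcd(74, 46) = 2 and 2 | (41 − 69), so the pair is consistent; merging gives y ≡ 1697 (mod 1702), where 1702 = lcm(74, 46).
The solution is unique modulo lcm(74, 46) = 1702.

1697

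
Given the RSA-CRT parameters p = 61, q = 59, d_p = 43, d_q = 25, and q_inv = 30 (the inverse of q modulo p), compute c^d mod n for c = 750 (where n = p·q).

m₁ = c^(d_p) mod p: c ≡ 18 (mod 61), and 18^43 mod 61 = 54.
m₂ = c^(d_q) mod q: c ≡ 42 (mod 59), and 42^25 mod 59 = 18.
h = q_inv·(m₁ − m₂) mod p = 30·(54 − 18) mod 61 = 43.
m = m₂ + h·q = 18 + 43·59 = 2555.

2555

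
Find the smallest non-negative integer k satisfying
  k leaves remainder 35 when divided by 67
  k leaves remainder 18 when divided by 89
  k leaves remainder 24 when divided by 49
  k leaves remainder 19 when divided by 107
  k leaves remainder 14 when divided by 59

Combine the congruences pairwise.
From k ≡ 35 (mod 67) write k = 35 + 67t. Substituting into k ≡ 18 (mod 89) gives 67t ≡ 72 (mod 89), and since 67⁻¹ ≡ 4 (mod 89), t ≡ 21. Hence k ≡ 35 + 67·21 = 1442 (mod 5963).
From k ≡ 1442 (mod 5963) write k = 1442 + 5963t. Substituting into k ≡ 24 (mod 49) gives 5963t ≡ 3 (mod 49), and since 34⁻¹ ≡ 13 (mod 49), t ≡ 39. Hence k ≡ 1442 + 5963·39 = 233999 (mod 292187).
From k ≡ 233999 (mod 292187) write k = 233999 + 292187t. Substituting into k ≡ 19 (mod 107) gives 292187t ≡ 29 (mod 107), and since 77⁻¹ ≡ 82 (mod 107), t ≡ 24. Hence k ≡ 233999 + 292187·24 = 7246487 (mod 31264009).
From k ≡ 7246487 (mod 31264009) write k = 7246487 + 31264009t. Substituting into k ≡ 14 (mod 59) gives 31264009t ≡ 25 (mod 59), and since 27⁻¹ ≡ 35 (mod 59), t ≡ 49. Hence k ≡ 7246487 + 31264009·49 = 1539182928 (mod 1844576531).

1539182928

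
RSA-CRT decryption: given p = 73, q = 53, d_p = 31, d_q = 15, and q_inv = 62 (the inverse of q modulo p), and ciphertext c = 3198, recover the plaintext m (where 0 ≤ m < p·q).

615

m₁ = c^(d_p) mod p: c ≡ 59 (mod 73), and 59^31 mod 73 = 31.
m₂ = c^(d_q) mod q: c ≡ 18 (mod 53), and 18^15 mod 53 = 32.
h = q_inv·(m₁ − m₂) mod p = 62·(31 − 32) mod 73 = 11.
m = m₂ + h·q = 32 + 11·53 = 615.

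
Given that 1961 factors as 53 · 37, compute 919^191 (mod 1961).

1264

Mod 53: 919 ≡ 18; by Fermat, exponent reduces to 191 mod 52 = 35; 18^35 ≡ 45 (mod 53).
Mod 37: 919 ≡ 31; by Fermat, exponent reduces to 191 mod 36 = 11; 31^11 ≡ 6 (mod 37).
Combine by CRT: x ≡ 45 (mod 53), x ≡ 6 (mod 37) ⇒ x ≡ 1264 (mod 1961).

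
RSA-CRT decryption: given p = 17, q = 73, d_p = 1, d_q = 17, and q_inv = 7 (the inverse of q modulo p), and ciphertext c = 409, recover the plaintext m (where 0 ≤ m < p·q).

1106

m₁ = c^(d_p) mod p: c ≡ 1 (mod 17), and 1^1 mod 17 = 1.
m₂ = c^(d_q) mod q: c ≡ 44 (mod 73), and 44^17 mod 73 = 11.
h = q_inv·(m₁ − m₂) mod p = 7·(1 − 11) mod 17 = 15.
m = m₂ + h·q = 11 + 15·73 = 1106.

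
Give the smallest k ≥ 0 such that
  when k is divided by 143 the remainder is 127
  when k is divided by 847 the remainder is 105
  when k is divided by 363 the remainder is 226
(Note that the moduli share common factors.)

gcd(143, 847) = 11 and 11 | (105 − 127), so the pair is consistent; merging gives k ≡ 9422 (mod 11011), where 11011 = lcm(143, 847).
gcd(11011, 363) = 121 and 121 | (226 − 9422), so the pair is consistent; merging gives k ≡ 31444 (mod 33033), where 33033 = lcm(11011, 363).
The solution is unique modulo lcm(143, 847, 363) = 33033.

31444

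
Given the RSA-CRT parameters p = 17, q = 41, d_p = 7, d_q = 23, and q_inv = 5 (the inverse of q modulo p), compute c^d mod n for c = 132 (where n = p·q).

m₁ = c^(d_p) mod p: c ≡ 13 (mod 17), and 13^7 mod 17 = 4.
m₂ = c^(d_q) mod q: c ≡ 9 (mod 41), and 9^23 mod 41 = 32.
h = q_inv·(m₁ − m₂) mod p = 5·(4 − 32) mod 17 = 13.
m = m₂ + h·q = 32 + 13·41 = 565.

565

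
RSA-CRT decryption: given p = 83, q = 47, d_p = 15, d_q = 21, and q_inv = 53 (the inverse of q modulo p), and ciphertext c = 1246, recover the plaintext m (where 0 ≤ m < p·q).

333

m₁ = c^(d_p) mod p: c ≡ 1 (mod 83), and 1^15 mod 83 = 1.
m₂ = c^(d_q) mod q: c ≡ 24 (mod 47), and 24^21 mod 47 = 4.
h = q_inv·(m₁ − m₂) mod p = 53·(1 − 4) mod 83 = 7.
m = m₂ + h·q = 4 + 7·47 = 333.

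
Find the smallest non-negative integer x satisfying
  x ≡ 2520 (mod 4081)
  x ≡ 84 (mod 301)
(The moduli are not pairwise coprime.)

Combine the congruences pairwise.
gcd(4081, 301) = 7 and 7 | (84 − 2520), so the pair is consistent; merging gives x ≡ 31087 (mod 175483), where 175483 = lcm(4081, 301).
The solution is unique modulo lcm(4081, 301) = 175483.

31087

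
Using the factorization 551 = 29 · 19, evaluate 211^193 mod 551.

345

Mod 29: 211 ≡ 8; by Fermat, exponent reduces to 193 mod 28 = 25; 8^25 ≡ 26 (mod 29).
Mod 19: 211 ≡ 2; by Fermat, exponent reduces to 193 mod 18 = 13; 2^13 ≡ 3 (mod 19).
Combine by CRT: x ≡ 26 (mod 29), x ≡ 3 (mod 19) ⇒ x ≡ 345 (mod 551).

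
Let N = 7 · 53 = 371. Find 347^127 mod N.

Mod 7: 347 ≡ 4; by Fermat, exponent reduces to 127 mod 6 = 1; 4^1 ≡ 4 (mod 7).
Mod 53: 347 ≡ 29; by Fermat, exponent reduces to 127 mod 52 = 23; 29^23 ≡ 6 (mod 53).
Combine by CRT: x ≡ 4 (mod 7), x ≡ 6 (mod 53) ⇒ x ≡ 165 (mod 371).

165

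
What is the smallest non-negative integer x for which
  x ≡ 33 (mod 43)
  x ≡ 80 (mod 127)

Combine the congruences pairwise.
From x ≡ 33 (mod 43) write x = 33 + 43t. Substituting into x ≡ 80 (mod 127) gives 43t ≡ 47 (mod 127), and since 43⁻¹ ≡ 65 (mod 127), t ≡ 7. Hence x ≡ 33 + 43·7 = 334 (mod 5461).

334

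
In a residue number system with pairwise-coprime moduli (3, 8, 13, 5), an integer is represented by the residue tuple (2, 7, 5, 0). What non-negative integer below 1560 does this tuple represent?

1175

The moduli are pairwise coprime; N = 3·8·13·5 = 1560.
N/3 = 520; 520 ≡ 1 (mod 3), inverse 1.
N/8 = 195; 195 ≡ 3 (mod 8); 3·3 ≡ 1, so inverse 3.
N/13 = 120; 120 ≡ 3 (mod 13); 3·9 ≡ 1, so inverse 9.
N/5 = 312; 312 ≡ 2 (mod 5); 2·3 ≡ 1, so inverse 3.
x ≡ 2·520·1 + 7·195·3 + 5·120·9 + 0·312·3 = 10535.
10535 mod 1560 = 1175.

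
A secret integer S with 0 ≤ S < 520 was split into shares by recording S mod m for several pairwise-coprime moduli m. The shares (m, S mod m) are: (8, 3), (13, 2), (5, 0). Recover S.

The moduli are pairwise coprime; N = 8·13·5 = 520.
N/8 = 65; 65 ≡ 1 (mod 8), inverse 1.
N/13 = 40; 40 ≡ 1 (mod 13), inverse 1.
N/5 = 104; 104 ≡ 4 (mod 5); 4·4 ≡ 1, so inverse 4.
S ≡ 3·65·1 + 2·40·1 + 0·104·4 = 275.
275 mod 520 = 275.

275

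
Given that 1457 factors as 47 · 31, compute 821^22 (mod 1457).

Mod 47: 821 ≡ 22; 22^22 ≡ 32 (mod 47).
Mod 31: 821 ≡ 15; 15^22 ≡ 8 (mod 31).
Combine by CRT: x ≡ 32 (mod 47), x ≡ 8 (mod 31) ⇒ x ≡ 690 (mod 1457).

690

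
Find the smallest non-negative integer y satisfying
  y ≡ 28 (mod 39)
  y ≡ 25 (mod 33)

gcd(39, 33) = 3 and 3 | (25 − 28), so the pair is consistent; merging gives y ≡ 223 (mod 429), where 429 = lcm(39, 33).
The solution is unique modulo lcm(39, 33) = 429.

223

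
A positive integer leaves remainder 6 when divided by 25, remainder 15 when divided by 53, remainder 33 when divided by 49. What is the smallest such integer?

19731

The moduli are pairwise coprime; M = 25·53·49 = 64925.
M/25 = 2597; 2597 ≡ 22 (mod 25); 22·8 ≡ 1, so inverse 8.
M/53 = 1225; 1225 ≡ 6 (mod 53); 6·9 ≡ 1, so inverse 9.
M/49 = 1325; 1325 ≡ 2 (mod 49); 2·25 ≡ 1, so inverse 25.
n ≡ 6·2597·8 + 15·1225·9 + 33·1325·25 = 1383156.
1383156 mod 64925 = 19731.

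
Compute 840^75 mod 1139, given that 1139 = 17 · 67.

558

Mod 17: 840 ≡ 7; by Fermat, exponent reduces to 75 mod 16 = 11; 7^11 ≡ 14 (mod 17).
Mod 67: 840 ≡ 36; by Fermat, exponent reduces to 75 mod 66 = 9; 36^9 ≡ 22 (mod 67).
Combine by CRT: x ≡ 14 (mod 17), x ≡ 22 (mod 67) ⇒ x ≡ 558 (mod 1139).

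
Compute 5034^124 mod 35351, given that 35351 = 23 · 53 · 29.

Mod 23: 5034 ≡ 20; by Fermat, exponent reduces to 124 mod 22 = 14; 20^14 ≡ 4 (mod 23).
Mod 53: 5034 ≡ 52; by Fermat, exponent reduces to 124 mod 52 = 20; 52^20 ≡ 1 (mod 53).
Mod 29: 5034 ≡ 17; by Fermat, exponent reduces to 124 mod 28 = 12; 17^12 ≡ 1 (mod 29).
Combine by CRT: x ≡ 4 (mod 23), x ≡ 1 (mod 53), x ≡ 1 (mod 29) ⇒ x ≡ 7686 (mod 35351).

7686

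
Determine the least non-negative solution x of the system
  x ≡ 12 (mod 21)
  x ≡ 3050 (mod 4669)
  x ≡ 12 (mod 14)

gcd(21, 4669) = 7 and 7 | (3050 − 12), so the pair is consistent; merging gives x ≡ 7719 (mod 14007), where 14007 = lcm(21, 4669).
gcd(14007, 14) = 7 and 7 | (12 − 7719), so the pair is consistent; merging gives x ≡ 21726 (mod 28014), where 28014 = lcm(14007, 14).
The solution is unique modulo lcm(21, 4669, 14) = 28014.

21726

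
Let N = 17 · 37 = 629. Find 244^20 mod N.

293

Mod 17: 244 ≡ 6; by Fermat, exponent reduces to 20 mod 16 = 4; 6^4 ≡ 4 (mod 17).
Mod 37: 244 ≡ 22; 22^20 ≡ 34 (mod 37).
Combine by CRT: x ≡ 4 (mod 17), x ≡ 34 (mod 37) ⇒ x ≡ 293 (mod 629).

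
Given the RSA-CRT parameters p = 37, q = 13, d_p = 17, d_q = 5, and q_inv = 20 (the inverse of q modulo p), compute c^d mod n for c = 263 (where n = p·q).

m₁ = c^(d_p) mod p: c ≡ 4 (mod 37), and 4^17 mod 37 = 28.
m₂ = c^(d_q) mod q: c ≡ 3 (mod 13), and 3^5 mod 13 = 9.
h = q_inv·(m₁ − m₂) mod p = 20·(28 − 9) mod 37 = 10.
m = m₂ + h·q = 9 + 10·13 = 139.

139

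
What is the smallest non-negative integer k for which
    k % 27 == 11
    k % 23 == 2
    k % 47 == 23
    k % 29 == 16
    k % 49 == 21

30210824

The moduli are pairwise coprime; N = 27·23·47·29·49 = 41474727.
N/27 = 1536101; 1536101 ≡ 17 (mod 27); 17·8 ≡ 1, so inverse 8.
N/23 = 1803249; 1803249 ≡ 3 (mod 23); 3·8 ≡ 1, so inverse 8.
N/47 = 882441; 882441 ≡ 16 (mod 47); 16·3 ≡ 1, so inverse 3.
N/29 = 1430163; 1430163 ≡ 28 (mod 29); 28·28 ≡ 1, so inverse 28.
N/49 = 846423; 846423 ≡ 46 (mod 49); 46·16 ≡ 1, so inverse 16.
k ≡ 11·1536101·8 + 2·1803249·8 + 23·882441·3 + 16·1430163·28 + 21·846423·16 = 1150028453.
1150028453 mod 41474727 = 30210824.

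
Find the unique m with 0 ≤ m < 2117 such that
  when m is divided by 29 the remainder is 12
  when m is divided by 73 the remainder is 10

From m ≡ 12 (mod 29) write m = 12 + 29t. Substituting into m ≡ 10 (mod 73) gives 29t ≡ 71 (mod 73), and since 29⁻¹ ≡ 68 (mod 73), t ≡ 10. Hence m ≡ 12 + 29·10 = 302 (mod 2117).

302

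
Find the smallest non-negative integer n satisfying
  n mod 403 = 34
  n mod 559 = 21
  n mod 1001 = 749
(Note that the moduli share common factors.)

gcd(403, 559) = 13 and 13 | (21 − 34), so the pair is consistent; merging gives n ≡ 7288 (mod 17329), where 17329 = lcm(403, 559).
gcd(17329, 1001) = 13 and 13 | (749 − 7288), so the pair is consistent; merging gives n ≡ 700448 (mod 1334333), where 1334333 = lcm(17329, 1001).
The solution is unique modulo lcm(403, 559, 1001) = 1334333.

700448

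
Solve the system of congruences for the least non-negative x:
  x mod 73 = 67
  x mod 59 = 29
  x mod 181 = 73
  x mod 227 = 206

Combine the congruences pairwise.
From x ≡ 67 (mod 73) write x = 67 + 73t. Substituting into x ≡ 29 (mod 59) gives 73t ≡ 21 (mod 59), and since 14⁻¹ ≡ 38 (mod 59), t ≡ 31. Hence x ≡ 67 + 73·31 = 2330 (mod 4307).
From x ≡ 2330 (mod 4307) write x = 2330 + 4307t. Substituting into x ≡ 73 (mod 181) gives 4307t ≡ 96 (mod 181), and since 144⁻¹ ≡ 44 (mod 181), t ≡ 61. Hence x ≡ 2330 + 4307·61 = 265057 (mod 779567).
From x ≡ 265057 (mod 779567) write x = 265057 + 779567t. Substituting into x ≡ 206 (mod 227) gives 779567t ≡ 58 (mod 227), and since 49⁻¹ ≡ 139 (mod 227), t ≡ 117. Hence x ≡ 265057 + 779567·117 = 91474396 (mod 176961709).

91474396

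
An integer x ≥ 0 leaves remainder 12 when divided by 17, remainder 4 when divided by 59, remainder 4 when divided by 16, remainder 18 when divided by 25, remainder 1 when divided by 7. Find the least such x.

2342068

The moduli are pairwise coprime; N = 17·59·16·25·7 = 2808400.
N/17 = 165200; 165200 ≡ 11 (mod 17); 11·14 ≡ 1, so inverse 14.
N/59 = 47600; 47600 ≡ 46 (mod 59); 46·9 ≡ 1, so inverse 9.
N/16 = 175525; 175525 ≡ 5 (mod 16); 5·13 ≡ 1, so inverse 13.
N/25 = 112336; 112336 ≡ 11 (mod 25); 11·16 ≡ 1, so inverse 16.
N/7 = 401200; 401200 ≡ 2 (mod 7); 2·4 ≡ 1, so inverse 4.
x ≡ 12·165200·14 + 4·47600·9 + 4·175525·13 + 18·112336·16 + 1·401200·4 = 72552068.
72552068 mod 2808400 = 2342068.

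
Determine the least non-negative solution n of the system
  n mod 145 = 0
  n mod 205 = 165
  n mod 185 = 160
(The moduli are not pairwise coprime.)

Combine the congruences pairwise.
gcd(145, 205) = 5 and 5 | (165 − 0), so the pair is consistent; merging gives n ≡ 4060 (mod 5945), where 5945 = lcm(145, 205).
gcd(5945, 185) = 5 and 5 | (160 − 4060), so the pair is consistent; merging gives n ≡ 176465 (mod 219965), where 219965 = lcm(5945, 185).
The solution is unique modulo lcm(145, 205, 185) = 219965.

176465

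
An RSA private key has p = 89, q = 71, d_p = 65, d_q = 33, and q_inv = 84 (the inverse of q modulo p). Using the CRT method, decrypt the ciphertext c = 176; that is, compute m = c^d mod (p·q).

m₁ = c^(d_p) mod p: c ≡ 87 (mod 89), and 87^65 mod 89 = 44.
m₂ = c^(d_q) mod q: c ≡ 34 (mod 71), and 34^33 mod 71 = 39.
h = q_inv·(m₁ − m₂) mod p = 84·(44 − 39) mod 89 = 64.
m = m₂ + h·q = 39 + 64·71 = 4583.

4583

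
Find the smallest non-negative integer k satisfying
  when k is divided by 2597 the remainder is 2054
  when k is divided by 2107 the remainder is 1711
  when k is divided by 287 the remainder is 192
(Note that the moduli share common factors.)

1999147

gcd(2597, 2107) = 49 and 49 | (1711 − 2054), so the pair is consistent; merging gives k ≡ 100740 (mod 111671), where 111671 = lcm(2597, 2107).
gcd(111671, 287) = 7 and 7 | (192 − 100740), so the pair is consistent; merging gives k ≡ 1999147 (mod 4578511), where 4578511 = lcm(111671, 287).
The solution is unique modulo lcm(2597, 2107, 287) = 4578511.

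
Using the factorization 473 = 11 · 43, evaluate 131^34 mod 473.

408

Mod 11: 131 ≡ 10; by Fermat, exponent reduces to 34 mod 10 = 4; 10^4 ≡ 1 (mod 11).
Mod 43: 131 ≡ 2; 2^34 ≡ 21 (mod 43).
Combine by CRT: x ≡ 1 (mod 11), x ≡ 21 (mod 43) ⇒ x ≡ 408 (mod 473).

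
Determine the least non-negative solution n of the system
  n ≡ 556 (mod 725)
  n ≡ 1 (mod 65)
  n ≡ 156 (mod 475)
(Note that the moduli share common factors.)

87556

gcd(725, 65) = 5 and 5 | (1 − 556), so the pair is consistent; merging gives n ≡ 2731 (mod 9425), where 9425 = lcm(725, 65).
gcd(9425, 475) = 25 and 25 | (156 − 2731), so the pair is consistent; merging gives n ≡ 87556 (mod 179075), where 179075 = lcm(9425, 475).
The solution is unique modulo lcm(725, 65, 475) = 179075.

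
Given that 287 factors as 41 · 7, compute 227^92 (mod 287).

Mod 41: 227 ≡ 22; by Fermat, exponent reduces to 92 mod 40 = 12; 22^12 ≡ 31 (mod 41).
Mod 7: 227 ≡ 3; by Fermat, exponent reduces to 92 mod 6 = 2; 3^2 ≡ 2 (mod 7).
Combine by CRT: x ≡ 31 (mod 41), x ≡ 2 (mod 7) ⇒ x ≡ 72 (mod 287).

72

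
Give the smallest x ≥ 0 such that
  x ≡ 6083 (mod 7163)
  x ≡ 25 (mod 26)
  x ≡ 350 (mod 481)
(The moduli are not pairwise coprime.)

464515

Combine the congruences pairwise.
gcd(7163, 26) = 13 and 13 | (25 − 6083), so the pair is consistent; merging gives x ≡ 6083 (mod 14326), where 14326 = lcm(7163, 26).
gcd(14326, 481) = 13 and 13 | (350 − 6083), so the pair is consistent; merging gives x ≡ 464515 (mod 530062), where 530062 = lcm(14326, 481).
The solution is unique modulo lcm(7163, 26, 481) = 530062.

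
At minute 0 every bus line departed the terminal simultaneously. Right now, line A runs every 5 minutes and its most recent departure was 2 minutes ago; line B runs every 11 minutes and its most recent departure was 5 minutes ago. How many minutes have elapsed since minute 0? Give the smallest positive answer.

27

Combine the congruences pairwise.
From t ≡ 2 (mod 5) write t = 2 + 5s. Substituting into t ≡ 5 (mod 11) gives 5s ≡ 3 (mod 11), and since 5⁻¹ ≡ 9 (mod 11), s ≡ 5. Hence t ≡ 2 + 5·5 = 27 (mod 55).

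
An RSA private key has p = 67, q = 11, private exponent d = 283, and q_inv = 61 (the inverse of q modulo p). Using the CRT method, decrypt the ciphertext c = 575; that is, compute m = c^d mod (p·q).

49

d_p = d mod (p−1) = 283 mod 66 = 19; d_q = d mod (q−1) = 3.
m₁ = c^(d_p) mod p: c ≡ 39 (mod 67), and 39^19 mod 67 = 49.
m₂ = c^(d_q) mod q: c ≡ 3 (mod 11), and 3^3 mod 11 = 5.
h = q_inv·(m₁ − m₂) mod p = 61·(49 − 5) mod 67 = 4.
m = m₂ + h·q = 5 + 4·11 = 49.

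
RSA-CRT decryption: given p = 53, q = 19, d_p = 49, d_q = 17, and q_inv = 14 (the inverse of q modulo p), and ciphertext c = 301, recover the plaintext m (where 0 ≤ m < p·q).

63

m₁ = c^(d_p) mod p: c ≡ 36 (mod 53), and 36^49 mod 53 = 10.
m₂ = c^(d_q) mod q: c ≡ 16 (mod 19), and 16^17 mod 19 = 6.
h = q_inv·(m₁ − m₂) mod p = 14·(10 − 6) mod 53 = 3.
m = m₂ + h·q = 6 + 3·19 = 63.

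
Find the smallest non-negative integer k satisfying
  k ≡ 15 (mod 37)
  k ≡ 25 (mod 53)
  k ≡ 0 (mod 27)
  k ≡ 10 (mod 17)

Combine the congruences pairwise.
From k ≡ 15 (mod 37) write k = 15 + 37t. Substituting into k ≡ 25 (mod 53) gives 37t ≡ 10 (mod 53), and since 37⁻¹ ≡ 43 (mod 53), t ≡ 6. Hence k ≡ 15 + 37·6 = 237 (mod 1961).
From k ≡ 237 (mod 1961) write k = 237 + 1961t. Substituting into k ≡ 0 (mod 27) gives 1961t ≡ 6 (mod 27), and since 17⁻¹ ≡ 8 (mod 27), t ≡ 21. Hence k ≡ 237 + 1961·21 = 41418 (mod 52947).
From k ≡ 41418 (mod 52947) write k = 41418 + 52947t. Substituting into k ≡ 10 (mod 17) gives 52947t ≡ 4 (mod 17), and since 9⁻¹ ≡ 2 (mod 17), t ≡ 8. Hence k ≡ 41418 + 52947·8 = 464994 (mod 900099).

464994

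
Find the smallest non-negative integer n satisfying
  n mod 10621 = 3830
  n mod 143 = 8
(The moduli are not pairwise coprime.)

Combine the congruences pairwise.
gcd(10621, 143) = 13 and 13 | (8 − 3830), so the pair is consistent; merging gives n ≡ 14451 (mod 116831), where 116831 = lcm(10621, 143).
The solution is unique modulo lcm(10621, 143) = 116831.

14451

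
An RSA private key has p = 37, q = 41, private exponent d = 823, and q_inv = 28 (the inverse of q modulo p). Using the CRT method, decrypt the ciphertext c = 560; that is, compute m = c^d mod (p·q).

653

d_p = d mod (p−1) = 823 mod 36 = 31; d_q = d mod (q−1) = 23.
m₁ = c^(d_p) mod p: c ≡ 5 (mod 37), and 5^31 mod 37 = 24.
m₂ = c^(d_q) mod q: c ≡ 27 (mod 41), and 27^23 mod 41 = 38.
h = q_inv·(m₁ − m₂) mod p = 28·(24 − 38) mod 37 = 15.
m = m₂ + h·q = 38 + 15·41 = 653.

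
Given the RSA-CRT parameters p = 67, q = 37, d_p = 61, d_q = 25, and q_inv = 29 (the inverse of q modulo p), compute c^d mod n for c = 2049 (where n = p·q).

m₁ = c^(d_p) mod p: c ≡ 39 (mod 67), and 39^61 mod 67 = 6.
m₂ = c^(d_q) mod q: c ≡ 14 (mod 37), and 14^25 mod 37 = 14.
h = q_inv·(m₁ − m₂) mod p = 29·(6 − 14) mod 67 = 36.
m = m₂ + h·q = 14 + 36·37 = 1346.

1346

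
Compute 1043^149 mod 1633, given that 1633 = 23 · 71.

1002

Mod 23: 1043 ≡ 8; by Fermat, exponent reduces to 149 mod 22 = 17; 8^17 ≡ 13 (mod 23).
Mod 71: 1043 ≡ 49; by Fermat, exponent reduces to 149 mod 70 = 9; 49^9 ≡ 8 (mod 71).
Combine by CRT: x ≡ 13 (mod 23), x ≡ 8 (mod 71) ⇒ x ≡ 1002 (mod 1633).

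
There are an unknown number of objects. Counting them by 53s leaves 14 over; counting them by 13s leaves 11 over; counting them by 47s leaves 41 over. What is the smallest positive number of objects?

Combine the congruences pairwise.
From N ≡ 14 (mod 53) write N = 14 + 53t. Substituting into N ≡ 11 (mod 13) gives 53t ≡ 10 (mod 13), and since 1⁻¹ ≡ 1 (mod 13), t ≡ 10. Hence N ≡ 14 + 53·10 = 544 (mod 689).
From N ≡ 544 (mod 689) write N = 544 + 689t. Substituting into N ≡ 41 (mod 47) gives 689t ≡ 14 (mod 47), and since 31⁻¹ ≡ 44 (mod 47), t ≡ 5. Hence N ≡ 544 + 689·5 = 3989 (mod 32383).

3989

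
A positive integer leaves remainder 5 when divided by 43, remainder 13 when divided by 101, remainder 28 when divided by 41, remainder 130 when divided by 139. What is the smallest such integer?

Combine the congruences pairwise.
From m ≡ 5 (mod 43) write m = 5 + 43t. Substituting into m ≡ 13 (mod 101) gives 43t ≡ 8 (mod 101), and since 43⁻¹ ≡ 47 (mod 101), t ≡ 73. Hence m ≡ 5 + 43·73 = 3144 (mod 4343).
From m ≡ 3144 (mod 4343) write m = 3144 + 4343t. Substituting into m ≡ 28 (mod 41) gives 4343t ≡ 0 (mod 41), and since 38⁻¹ ≡ 27 (mod 41), t ≡ 0. Hence m ≡ 3144 + 4343·0 = 3144 (mod 178063).
From m ≡ 3144 (mod 178063) write m = 3144 + 178063t. Substituting into m ≡ 130 (mod 139) gives 178063t ≡ 44 (mod 139), and since 4⁻¹ ≡ 35 (mod 139), t ≡ 11. Hence m ≡ 3144 + 178063·11 = 1961837 (mod 24750757).

1961837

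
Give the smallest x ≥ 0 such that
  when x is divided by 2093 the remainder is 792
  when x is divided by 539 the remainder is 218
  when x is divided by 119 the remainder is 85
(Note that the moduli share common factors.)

951014

gcd(2093, 539) = 7 and 7 | (218 − 792), so the pair is consistent; merging gives x ≡ 145209 (mod 161161), where 161161 = lcm(2093, 539).
gcd(161161, 119) = 7 and 7 | (85 − 145209), so the pair is consistent; merging gives x ≡ 951014 (mod 2739737), where 2739737 = lcm(161161, 119).
The solution is unique modulo lcm(2093, 539, 119) = 2739737.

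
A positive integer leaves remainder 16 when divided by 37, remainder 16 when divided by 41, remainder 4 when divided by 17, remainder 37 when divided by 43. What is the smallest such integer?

769135

From k ≡ 16 (mod 37) write k = 16 + 37t. Substituting into k ≡ 16 (mod 41) gives 37t ≡ 0 (mod 41), and since 37⁻¹ ≡ 10 (mod 41), t ≡ 0. Hence k ≡ 16 + 37·0 = 16 (mod 1517).
From k ≡ 16 (mod 1517) write k = 16 + 1517t. Substituting into k ≡ 4 (mod 17) gives 1517t ≡ 5 (mod 17), and since 4⁻¹ ≡ 13 (mod 17), t ≡ 14. Hence k ≡ 16 + 1517·14 = 21254 (mod 25789).
From k ≡ 21254 (mod 25789) write k = 21254 + 25789t. Substituting into k ≡ 37 (mod 43) gives 25789t ≡ 25 (mod 43), and since 32⁻¹ ≡ 39 (mod 43), t ≡ 29. Hence k ≡ 21254 + 25789·29 = 769135 (mod 1108927).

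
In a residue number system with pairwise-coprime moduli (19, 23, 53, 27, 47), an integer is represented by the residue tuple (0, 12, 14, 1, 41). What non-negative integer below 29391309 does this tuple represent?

From x ≡ 0 (mod 19) write x = 0 + 19t. Substituting into x ≡ 12 (mod 23) gives 19t ≡ 12 (mod 23), and since 19⁻¹ ≡ 17 (mod 23), t ≡ 20. Hence x ≡ 0 + 19·20 = 380 (mod 437).
From x ≡ 380 (mod 437) write x = 380 + 437t. Substituting into x ≡ 14 (mod 53) gives 437t ≡ 5 (mod 53), and since 13⁻¹ ≡ 49 (mod 53), t ≡ 33. Hence x ≡ 380 + 437·33 = 14801 (mod 23161).
From x ≡ 14801 (mod 23161) write x = 14801 + 23161t. Substituting into x ≡ 1 (mod 27) gives 23161t ≡ 23 (mod 27), and since 22⁻¹ ≡ 16 (mod 27), t ≡ 17. Hence x ≡ 14801 + 23161·17 = 408538 (mod 625347).
From x ≡ 408538 (mod 625347) write x = 408538 + 625347t. Substituting into x ≡ 41 (mod 47) gives 625347t ≡ 27 (mod 47), and since 12⁻¹ ≡ 4 (mod 47), t ≡ 14. Hence x ≡ 408538 + 625347·14 = 9163396 (mod 29391309).

9163396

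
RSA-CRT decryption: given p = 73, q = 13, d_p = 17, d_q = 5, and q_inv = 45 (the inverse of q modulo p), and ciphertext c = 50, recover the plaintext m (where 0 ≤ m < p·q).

930

m₁ = c^(d_p) mod p: c ≡ 50 (mod 73), and 50^17 mod 73 = 54.
m₂ = c^(d_q) mod q: c ≡ 11 (mod 13), and 11^5 mod 13 = 7.
h = q_inv·(m₁ − m₂) mod p = 45·(54 − 7) mod 73 = 71.
m = m₂ + h·q = 7 + 71·13 = 930.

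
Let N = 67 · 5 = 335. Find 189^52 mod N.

Mod 67: 189 ≡ 55; 55^52 ≡ 26 (mod 67).
Mod 5: 189 ≡ 4; since 4 | 52, by Fermat 4^52 ≡ 1 (mod 5).
Combine by CRT: x ≡ 26 (mod 67), x ≡ 1 (mod 5) ⇒ x ≡ 26 (mod 335).

26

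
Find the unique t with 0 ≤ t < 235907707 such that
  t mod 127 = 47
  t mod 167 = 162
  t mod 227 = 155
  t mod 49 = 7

178942666

The moduli are pairwise coprime; N = 127·167·227·49 = 235907707.
N/127 = 1857541; 1857541 ≡ 39 (mod 127); 39·114 ≡ 1, so inverse 114.
N/167 = 1412621; 1412621 ≡ 135 (mod 167); 135·120 ≡ 1, so inverse 120.
N/227 = 1039241; 1039241 ≡ 35 (mod 227); 35·13 ≡ 1, so inverse 13.
N/49 = 4814443; 4814443 ≡ 46 (mod 49); 46·16 ≡ 1, so inverse 16.
t ≡ 47·1857541·114 + 162·1412621·120 + 155·1039241·13 + 7·4814443·16 = 40047345149.
40047345149 mod 235907707 = 178942666.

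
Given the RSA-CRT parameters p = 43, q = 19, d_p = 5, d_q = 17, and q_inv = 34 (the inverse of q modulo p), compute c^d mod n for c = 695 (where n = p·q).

596

m₁ = c^(d_p) mod p: c ≡ 7 (mod 43), and 7^5 mod 43 = 37.
m₂ = c^(d_q) mod q: c ≡ 11 (mod 19), and 11^17 mod 19 = 7.
h = q_inv·(m₁ − m₂) mod p = 34·(37 − 7) mod 43 = 31.
m = m₂ + h·q = 7 + 31·19 = 596.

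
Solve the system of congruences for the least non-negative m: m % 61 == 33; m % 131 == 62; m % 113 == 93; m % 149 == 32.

65948475

From m ≡ 33 (mod 61) write m = 33 + 61t. Substituting into m ≡ 62 (mod 131) gives 61t ≡ 29 (mod 131), and since 61⁻¹ ≡ 58 (mod 131), t ≡ 110. Hence m ≡ 33 + 61·110 = 6743 (mod 7991).
From m ≡ 6743 (mod 7991) write m = 6743 + 7991t. Substituting into m ≡ 93 (mod 113) gives 7991t ≡ 17 (mod 113), and since 81⁻¹ ≡ 60 (mod 113), t ≡ 3. Hence m ≡ 6743 + 7991·3 = 30716 (mod 902983).
From m ≡ 30716 (mod 902983) write m = 30716 + 902983t. Substituting into m ≡ 32 (mod 149) gives 902983t ≡ 10 (mod 149), and since 43⁻¹ ≡ 52 (mod 149), t ≡ 73. Hence m ≡ 30716 + 902983·73 = 65948475 (mod 134544467).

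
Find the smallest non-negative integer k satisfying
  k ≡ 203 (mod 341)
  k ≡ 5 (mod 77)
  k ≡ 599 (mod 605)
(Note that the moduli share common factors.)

Combine the congruences pairwise.
gcd(341, 77) = 11 and 11 | (5 − 203), so the pair is consistent; merging gives k ≡ 544 (mod 2387), where 2387 = lcm(341, 77).
gcd(2387, 605) = 11 and 11 | (599 − 544), so the pair is consistent; merging gives k ≡ 84089 (mod 131285), where 131285 = lcm(2387, 605).
The solution is unique modulo lcm(341, 77, 605) = 131285.

84089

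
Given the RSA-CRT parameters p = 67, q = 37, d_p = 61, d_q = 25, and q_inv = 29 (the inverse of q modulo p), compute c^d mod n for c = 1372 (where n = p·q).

m₁ = c^(d_p) mod p: c ≡ 32 (mod 67), and 32^61 mod 67 = 12.
m₂ = c^(d_q) mod q: c ≡ 3 (mod 37), and 3^25 mod 37 = 4.
h = q_inv·(m₁ − m₂) mod p = 29·(12 − 4) mod 67 = 31.
m = m₂ + h·q = 4 + 31·37 = 1151.

1151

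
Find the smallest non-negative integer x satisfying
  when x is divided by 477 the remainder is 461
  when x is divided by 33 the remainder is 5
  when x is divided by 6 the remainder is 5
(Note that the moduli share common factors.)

9047

gcd(477, 33) = 3 and 3 | (5 − 461), so the pair is consistent; merging gives x ≡ 3800 (mod 5247), where 5247 = lcm(477, 33).
gcd(5247, 6) = 3 and 3 | (5 − 3800), so the pair is consistent; merging gives x ≡ 9047 (mod 10494), where 10494 = lcm(5247, 6).
The solution is unique modulo lcm(477, 33, 6) = 10494.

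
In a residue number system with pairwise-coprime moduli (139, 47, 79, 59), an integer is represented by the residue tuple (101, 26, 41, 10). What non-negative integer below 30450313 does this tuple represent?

23213796

The moduli are pairwise coprime; N = 139·47·79·59 = 30450313.
N/139 = 219067; 219067 ≡ 3 (mod 139); 3·93 ≡ 1, so inverse 93.
N/47 = 647879; 647879 ≡ 31 (mod 47); 31·44 ≡ 1, so inverse 44.
N/79 = 385447; 385447 ≡ 6 (mod 79); 6·66 ≡ 1, so inverse 66.
N/59 = 516107; 516107 ≡ 34 (mod 59); 34·33 ≡ 1, so inverse 33.
x ≡ 101·219067·93 + 26·647879·44 + 41·385447·66 + 10·516107·33 = 4012204799.
4012204799 mod 30450313 = 23213796.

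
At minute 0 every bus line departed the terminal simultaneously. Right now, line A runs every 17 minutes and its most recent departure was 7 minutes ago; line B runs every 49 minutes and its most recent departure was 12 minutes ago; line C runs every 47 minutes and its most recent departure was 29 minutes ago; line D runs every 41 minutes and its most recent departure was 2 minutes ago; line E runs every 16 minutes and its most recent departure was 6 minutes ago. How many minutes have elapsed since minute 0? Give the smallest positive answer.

7090214

The moduli are pairwise coprime; N = 17·49·47·41·16 = 25683056.
N/17 = 1510768; 1510768 ≡ 12 (mod 17); 12·10 ≡ 1, so inverse 10.
N/49 = 524144; 524144 ≡ 40 (mod 49); 40·38 ≡ 1, so inverse 38.
N/47 = 546448; 546448 ≡ 26 (mod 47); 26·38 ≡ 1, so inverse 38.
N/41 = 626416; 626416 ≡ 18 (mod 41); 18·16 ≡ 1, so inverse 16.
N/16 = 1605191; 1605191 ≡ 7 (mod 16); 7·7 ≡ 1, so inverse 7.
t ≡ 7·1510768·10 + 12·524144·38 + 29·546448·38 + 2·626416·16 + 6·1605191·7 = 1034412454.
1034412454 mod 25683056 = 7090214.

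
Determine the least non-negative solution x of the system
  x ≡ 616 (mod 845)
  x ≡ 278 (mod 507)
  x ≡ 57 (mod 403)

75821

Combine the congruences pairwise.
gcd(845, 507) = 169 and 169 | (278 − 616), so the pair is consistent; merging gives x ≡ 2306 (mod 2535), where 2535 = lcm(845, 507).
gcd(2535, 403) = 13 and 13 | (57 − 2306), so the pair is consistent; merging gives x ≡ 75821 (mod 78585), where 78585 = lcm(2535, 403).
The solution is unique modulo lcm(845, 507, 403) = 78585.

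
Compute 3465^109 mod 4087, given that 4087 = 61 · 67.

2749

Mod 61: 3465 ≡ 49; by Fermat, exponent reduces to 109 mod 60 = 49; 49^49 ≡ 4 (mod 61).
Mod 67: 3465 ≡ 48; by Fermat, exponent reduces to 109 mod 66 = 43; 48^43 ≡ 2 (mod 67).
Combine by CRT: x ≡ 4 (mod 61), x ≡ 2 (mod 67) ⇒ x ≡ 2749 (mod 4087).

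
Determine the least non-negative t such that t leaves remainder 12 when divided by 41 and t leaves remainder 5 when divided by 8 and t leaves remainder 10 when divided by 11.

The moduli are pairwise coprime; N = 41·8·11 = 3608.
N/41 = 88; 88 ≡ 6 (mod 41); 6·7 ≡ 1, so inverse 7.
N/8 = 451; 451 ≡ 3 (mod 8); 3·3 ≡ 1, so inverse 3.
N/11 = 328; 328 ≡ 9 (mod 11); 9·5 ≡ 1, so inverse 5.
t ≡ 12·88·7 + 5·451·3 + 10·328·5 = 30557.
30557 mod 3608 = 1693.

1693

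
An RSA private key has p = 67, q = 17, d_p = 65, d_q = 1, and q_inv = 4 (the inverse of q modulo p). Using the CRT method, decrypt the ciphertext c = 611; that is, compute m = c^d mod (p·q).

645

m₁ = c^(d_p) mod p: c ≡ 8 (mod 67), and 8^65 mod 67 = 42.
m₂ = c^(d_q) mod q: c ≡ 16 (mod 17), and 16^1 mod 17 = 16.
h = q_inv·(m₁ − m₂) mod p = 4·(42 − 16) mod 67 = 37.
m = m₂ + h·q = 16 + 37·17 = 645.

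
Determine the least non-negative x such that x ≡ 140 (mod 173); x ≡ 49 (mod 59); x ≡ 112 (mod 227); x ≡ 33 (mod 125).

From x ≡ 140 (mod 173) write x = 140 + 173t. Substituting into x ≡ 49 (mod 59) gives 173t ≡ 27 (mod 59), and since 55⁻¹ ≡ 44 (mod 59), t ≡ 8. Hence x ≡ 140 + 173·8 = 1524 (mod 10207).
From x ≡ 1524 (mod 10207) write x = 1524 + 10207t. Substituting into x ≡ 112 (mod 227) gives 10207t ≡ 177 (mod 227), and since 219⁻¹ ≡ 85 (mod 227), t ≡ 63. Hence x ≡ 1524 + 10207·63 = 644565 (mod 2316989).
From x ≡ 644565 (mod 2316989) write x = 644565 + 2316989t. Substituting into x ≡ 33 (mod 125) gives 2316989t ≡ 93 (mod 125), and since 114⁻¹ ≡ 34 (mod 125), t ≡ 37. Hence x ≡ 644565 + 2316989·37 = 86373158 (mod 289623625).

86373158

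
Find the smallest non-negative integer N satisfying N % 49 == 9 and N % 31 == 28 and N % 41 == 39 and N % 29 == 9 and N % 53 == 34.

3950389

The moduli are pairwise coprime; M = 49·31·41·29·53 = 95722823.
M/49 = 1953527; 1953527 ≡ 44 (mod 49); 44·39 ≡ 1, so inverse 39.
M/31 = 3087833; 3087833 ≡ 16 (mod 31); 16·2 ≡ 1, so inverse 2.
M/41 = 2334703; 2334703 ≡ 40 (mod 41); 40·40 ≡ 1, so inverse 40.
M/29 = 3300787; 3300787 ≡ 7 (mod 29); 7·25 ≡ 1, so inverse 25.
M/53 = 1806091; 1806091 ≡ 10 (mod 53); 10·16 ≡ 1, so inverse 16.
N ≡ 9·1953527·39 + 28·3087833·2 + 39·2334703·40 + 9·3300787·25 + 34·1806091·16 = 6225933884.
6225933884 mod 95722823 = 3950389.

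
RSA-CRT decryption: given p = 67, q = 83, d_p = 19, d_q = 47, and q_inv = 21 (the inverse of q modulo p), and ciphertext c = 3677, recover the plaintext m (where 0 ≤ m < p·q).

m₁ = c^(d_p) mod p: c ≡ 59 (mod 67), and 59^19 mod 67 = 14.
m₂ = c^(d_q) mod q: c ≡ 25 (mod 83), and 25^47 mod 83 = 26.
h = q_inv·(m₁ − m₂) mod p = 21·(14 − 26) mod 67 = 16.
m = m₂ + h·q = 26 + 16·83 = 1354.

1354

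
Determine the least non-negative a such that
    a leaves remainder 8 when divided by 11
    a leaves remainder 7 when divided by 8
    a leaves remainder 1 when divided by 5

151

From a ≡ 8 (mod 11) write a = 8 + 11t. Substituting into a ≡ 7 (mod 8) gives 11t ≡ 7 (mod 8), and since 3⁻¹ ≡ 3 (mod 8), t ≡ 5. Hence a ≡ 8 + 11·5 = 63 (mod 88).
From a ≡ 63 (mod 88) write a = 63 + 88t. Substituting into a ≡ 1 (mod 5) gives 88t ≡ 3 (mod 5), and since 3⁻¹ ≡ 2 (mod 5), t ≡ 1. Hence a ≡ 63 + 88·1 = 151 (mod 440).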